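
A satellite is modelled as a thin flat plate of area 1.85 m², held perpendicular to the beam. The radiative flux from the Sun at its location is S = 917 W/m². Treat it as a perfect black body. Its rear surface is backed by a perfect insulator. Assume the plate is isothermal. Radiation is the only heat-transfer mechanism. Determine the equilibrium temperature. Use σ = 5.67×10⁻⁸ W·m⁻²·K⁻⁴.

T ≈ 357 K

At equilibrium, absorbed power = emitted power.
Absorbing cross-section = A = 1.850 m²; emitting surface = A = 1.850 m² (ratio 1).
S·A_cross = εσ·A_surf·T⁴  ⇒  T⁴ = S/(1σ).
T⁴ = 1.00·917/(1·5.67×10⁻⁸) = 1.617×10¹⁰ K⁴.
T = (1.617×10¹⁰)^(1/4).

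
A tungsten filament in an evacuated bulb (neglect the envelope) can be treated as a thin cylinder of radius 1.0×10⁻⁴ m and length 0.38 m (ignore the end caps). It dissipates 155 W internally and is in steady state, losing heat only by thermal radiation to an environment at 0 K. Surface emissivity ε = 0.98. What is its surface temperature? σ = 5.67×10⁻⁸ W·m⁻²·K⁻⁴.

T ≈ 1850 K

Steady state: internal power = radiated power, P = εσA T⁴.
Radiating area A = 2πrL = 2.388×10⁻⁴ m².
T⁴ = P/(εσA) = 155/(0.98·5.67×10⁻⁸·2.388×10⁻⁴) = 1.168×10¹³ K⁴.
T = (1.168×10¹³)^(1/4).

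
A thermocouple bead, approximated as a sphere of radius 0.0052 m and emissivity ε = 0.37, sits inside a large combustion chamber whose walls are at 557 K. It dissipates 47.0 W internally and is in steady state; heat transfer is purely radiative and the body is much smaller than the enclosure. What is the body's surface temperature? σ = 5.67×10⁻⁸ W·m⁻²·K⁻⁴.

For a small grey body in a large enclosure, net radiated power = εσA(T⁴ − T_w⁴).
Steady state: P = εσA(T⁴ − T_w⁴) with A = 4πr² = 3.398×10⁻⁴ m².
T⁴ = P/(εσA) + T_w⁴ = 47.0/(0.37·5.67×10⁻⁸·3.398×10⁻⁴) + (557)⁴
    = 6.593×10¹² + 9.625×10¹⁰ = 6.689×10¹² K⁴.

T ≈ 1610 K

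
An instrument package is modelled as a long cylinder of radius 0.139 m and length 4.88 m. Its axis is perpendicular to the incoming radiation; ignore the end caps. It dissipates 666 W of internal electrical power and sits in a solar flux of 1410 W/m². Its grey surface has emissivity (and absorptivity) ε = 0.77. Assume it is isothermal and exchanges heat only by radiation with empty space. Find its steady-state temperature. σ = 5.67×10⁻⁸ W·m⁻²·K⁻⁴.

At steady state, absorbed solar power + internal power = radiated power.
Absorbed: α·S·A_cross = 0.77·1410·1.357 = 1473 W (cross-section 2rL).
Total input = 1473 + 666 = 2139 W.
Radiated: εσ·A_surf·T⁴ with A_surf = 2πrL = 4.262 m².
T⁴ = 2139/(0.77·5.67×10⁻⁸·4.262) = 1.149×10¹⁰ K⁴.

T ≈ 327 K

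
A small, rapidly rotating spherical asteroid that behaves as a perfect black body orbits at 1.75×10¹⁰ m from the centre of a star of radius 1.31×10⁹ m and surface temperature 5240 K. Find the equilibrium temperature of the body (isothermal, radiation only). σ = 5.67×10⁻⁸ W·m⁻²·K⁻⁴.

T ≈ 1010 K

The star's surface emits σT_*⁴; at distance d the flux is S = σT_*⁴(R_*/d)².
S = 5.67×10⁻⁸·(5240)⁴·(1.31×10⁹/1.75×10¹⁰)² = 2.395×10⁵ W/m².
For an isothermal sphere T⁴ = (1−a)S/(4σ) = 1.056×10¹² K⁴.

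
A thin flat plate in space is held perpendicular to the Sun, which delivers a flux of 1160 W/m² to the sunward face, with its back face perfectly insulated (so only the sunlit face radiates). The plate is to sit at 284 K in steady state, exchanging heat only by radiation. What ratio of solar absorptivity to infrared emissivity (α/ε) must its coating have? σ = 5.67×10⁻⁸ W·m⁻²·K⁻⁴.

Balance: αS·A = εσ·1A·T⁴ ⇒ α/ε = σT⁴/S.
α/ε = 5.67×10⁻⁸·(284)⁴/1160 = 5.67×10⁻⁸·6.505×10⁹/1160.

α/ε ≈ 0.318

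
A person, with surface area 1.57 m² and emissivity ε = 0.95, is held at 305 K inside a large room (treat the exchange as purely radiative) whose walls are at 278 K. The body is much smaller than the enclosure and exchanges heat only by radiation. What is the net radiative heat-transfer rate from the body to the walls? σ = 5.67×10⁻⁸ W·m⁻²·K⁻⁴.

P_net ≈ 227 W

For a small grey body in a large enclosure: P_net = εσA(T_body⁴ − T_wall⁴).
A = 1.57 m²; T_body⁴ − T_wall⁴ = 8.654×10⁹ − 5.973×10⁹ = 2.681×10⁹ K⁴.
|P_net| = 0.95·5.67×10⁻⁸·1.570·2.681×10⁹.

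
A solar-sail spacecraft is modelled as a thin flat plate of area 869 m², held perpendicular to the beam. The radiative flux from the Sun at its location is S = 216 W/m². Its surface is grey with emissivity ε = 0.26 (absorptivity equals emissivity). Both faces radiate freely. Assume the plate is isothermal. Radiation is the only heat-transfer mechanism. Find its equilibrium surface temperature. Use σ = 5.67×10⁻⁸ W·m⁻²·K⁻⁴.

T ≈ 209 K

At equilibrium, absorbed power = emitted power.
Absorbing cross-section = A = 869.0 m²; emitting surface = 2A = 1738 m² (ratio 2).
εS·A_cross = εσ·A_surf·T⁴  ⇒  T⁴ = S/(2σ)   (ε cancels).
T⁴ = 216/(2·5.67×10⁻⁸) = 1.905×10⁹ K⁴.
T = (1.905×10⁹)^(1/4).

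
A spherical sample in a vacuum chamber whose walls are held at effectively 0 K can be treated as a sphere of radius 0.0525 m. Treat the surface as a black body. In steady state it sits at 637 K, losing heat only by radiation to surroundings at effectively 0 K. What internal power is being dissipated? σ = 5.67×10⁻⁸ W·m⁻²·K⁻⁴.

P ≈ 323 W

Steady state: P = εσA T⁴.
A = 4πr² = 0.03464 m²; T⁴ = (637)⁴ = 1.646×10¹¹ K⁴.
P = 1.0 × 5.67×10⁻⁸ × 0.03464 × 1.646×10¹¹.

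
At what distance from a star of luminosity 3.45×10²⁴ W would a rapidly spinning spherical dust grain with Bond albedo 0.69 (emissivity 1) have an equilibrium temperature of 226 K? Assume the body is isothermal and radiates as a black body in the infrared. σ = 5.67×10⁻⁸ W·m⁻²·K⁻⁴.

For an isothermal black-emitting sphere, (1−a)S·πr² = σ·4πr²·T⁴ ⇒ S = 4σT⁴/(1−a).
S = 4·5.67×10⁻⁸·(226)⁴/0.310 = 1909 W/m².
Flux falls as S = L/(4πd²), so d = √(L/(4πS)) = √(3.45×10²⁴/(4π·1909)).

d ≈ 1.20×10¹⁰ m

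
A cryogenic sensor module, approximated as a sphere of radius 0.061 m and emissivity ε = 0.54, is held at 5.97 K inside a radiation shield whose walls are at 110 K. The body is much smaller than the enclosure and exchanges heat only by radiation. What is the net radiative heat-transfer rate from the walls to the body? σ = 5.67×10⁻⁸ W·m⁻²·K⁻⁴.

P_net ≈ 0.210 W

For a small grey body in a large enclosure: P_net = εσA(T_body⁴ − T_wall⁴).
A = 4πr² = 0.04676 m²; T_body⁴ − T_wall⁴ = 1270 − 1.464×10⁸ = -1.464×10⁸ K⁴.
|P_net| = 0.54·5.67×10⁻⁸·0.04676·1.464×10⁸.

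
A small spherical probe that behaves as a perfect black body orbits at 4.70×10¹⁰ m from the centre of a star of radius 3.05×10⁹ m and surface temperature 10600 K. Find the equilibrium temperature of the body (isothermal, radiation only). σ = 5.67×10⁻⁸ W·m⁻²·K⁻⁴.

T ≈ 1910 K

The star's surface emits σT_*⁴; at distance d the flux is S = σT_*⁴(R_*/d)².
S = 5.67×10⁻⁸·(10600)⁴·(3.05×10⁹/4.70×10¹⁰)² = 3.014×10⁶ W/m².
For an isothermal sphere T⁴ = (1−a)S/(4σ) = 1.329×10¹³ K⁴.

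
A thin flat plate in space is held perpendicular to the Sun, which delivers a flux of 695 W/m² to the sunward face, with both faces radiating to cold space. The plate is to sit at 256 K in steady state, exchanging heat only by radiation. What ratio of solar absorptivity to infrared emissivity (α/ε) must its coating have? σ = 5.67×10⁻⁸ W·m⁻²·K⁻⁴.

α/ε ≈ 0.701

Balance: αS·A = εσ·2A·T⁴ ⇒ α/ε = 2σT⁴/S.
α/ε = 2·5.67×10⁻⁸·(256)⁴/695 = 2·5.67×10⁻⁸·4.295×10⁹/695.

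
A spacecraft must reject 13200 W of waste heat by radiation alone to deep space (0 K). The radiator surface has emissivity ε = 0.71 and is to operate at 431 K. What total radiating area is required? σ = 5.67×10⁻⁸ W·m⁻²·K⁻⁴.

A ≈ 9.50 m²

P = εσA T⁴ ⇒ A = P/(εσT⁴).
T⁴ = 3.451×10¹⁰ K⁴.
A = 13200/(0.71 × 5.67×10⁻⁸ × 3.451×10¹⁰).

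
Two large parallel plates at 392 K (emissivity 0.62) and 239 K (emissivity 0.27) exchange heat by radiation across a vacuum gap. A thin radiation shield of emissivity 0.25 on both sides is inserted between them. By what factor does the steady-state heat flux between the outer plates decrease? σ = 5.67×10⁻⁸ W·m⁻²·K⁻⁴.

Without shield: q₀ = σΔ(T⁴)/(1/ε₁+1/ε₂−1) with denominator 4.317.
With shield the two gaps are in series; the resistances add: (1/ε₁+1/ε_s−1)+(1/ε_s+1/ε₂−1) = 4.613+6.704 = 11.32.
Heat-flux ratio q₀/q = 11.32/4.317.

factor ≈ 2.62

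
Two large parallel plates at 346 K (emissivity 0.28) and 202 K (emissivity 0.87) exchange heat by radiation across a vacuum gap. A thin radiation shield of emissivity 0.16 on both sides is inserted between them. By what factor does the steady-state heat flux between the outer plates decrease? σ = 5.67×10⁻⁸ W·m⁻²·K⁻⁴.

factor ≈ 4.09

Without shield: q₀ = σΔ(T⁴)/(1/ε₁+1/ε₂−1) with denominator 3.721.
With shield the two gaps are in series; the resistances add: (1/ε₁+1/ε_s−1)+(1/ε_s+1/ε₂−1) = 8.821+6.399 = 15.22.
Heat-flux ratio q₀/q = 15.22/3.721.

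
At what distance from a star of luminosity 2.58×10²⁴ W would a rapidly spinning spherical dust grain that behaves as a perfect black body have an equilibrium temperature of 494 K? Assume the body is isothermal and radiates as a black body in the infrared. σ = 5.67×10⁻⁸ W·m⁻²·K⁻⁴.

d ≈ 3.90×10⁹ m

For an isothermal black-emitting sphere, (1−a)S·πr² = σ·4πr²·T⁴ ⇒ S = 4σT⁴/(1−a).
S = 4·5.67×10⁻⁸·(494)⁴/1.00 = 13510 W/m².
Flux falls as S = L/(4πd²), so d = √(L/(4πS)) = √(2.58×10²⁴/(4π·13510)).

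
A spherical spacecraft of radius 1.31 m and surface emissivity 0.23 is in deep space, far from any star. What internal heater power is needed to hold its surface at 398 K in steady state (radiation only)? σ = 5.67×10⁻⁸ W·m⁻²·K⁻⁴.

P ≈ 7060 W

P = εσ·4πr²·T⁴.
4πr² = 21.57 m²; T⁴ = 2.509×10¹⁰ K⁴.
P = 0.23·5.67×10⁻⁸·21.57·2.509×10¹⁰.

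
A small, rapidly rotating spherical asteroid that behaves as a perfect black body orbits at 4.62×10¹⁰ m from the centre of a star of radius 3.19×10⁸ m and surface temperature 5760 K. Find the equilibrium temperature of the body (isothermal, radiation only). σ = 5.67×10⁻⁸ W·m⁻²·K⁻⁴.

T ≈ 338 K

The star's surface emits σT_*⁴; at distance d the flux is S = σT_*⁴(R_*/d)².
S = 5.67×10⁻⁸·(5760)⁴·(3.19×10⁸/4.62×10¹⁰)² = 2976 W/m².
For an isothermal sphere T⁴ = (1−a)S/(4σ) = 1.312×10¹⁰ K⁴.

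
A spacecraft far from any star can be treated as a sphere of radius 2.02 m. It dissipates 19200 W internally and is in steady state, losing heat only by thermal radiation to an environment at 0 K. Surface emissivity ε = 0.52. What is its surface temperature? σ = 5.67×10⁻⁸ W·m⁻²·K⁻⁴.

T ≈ 336 K

Steady state: internal power = radiated power, P = εσA T⁴.
Radiating area A = 4πr² = 51.28 m².
T⁴ = P/(εσA) = 19200/(0.52·5.67×10⁻⁸·51.28) = 1.270×10¹⁰ K⁴.
T = (1.270×10¹⁰)^(1/4).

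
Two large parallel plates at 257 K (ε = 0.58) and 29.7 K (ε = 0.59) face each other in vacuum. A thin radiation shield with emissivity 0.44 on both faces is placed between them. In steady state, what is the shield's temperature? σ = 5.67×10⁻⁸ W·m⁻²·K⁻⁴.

In steady state the net flux on the hot side equals that on the cold side.
σ(T₁⁴−T_s⁴)/D₁ = σ(T_s⁴−T₂⁴)/D₂, with D₁ = 1/ε₁+1/ε_s−1 = 2.997, D₂ = 1/ε_s+1/ε₂−1 = 2.968.
Solve for T_s⁴: T_s⁴ = (D₂·T₁⁴ + D₁·T₂⁴)/(D₁+D₂) = 2.171×10⁹ K⁴.

T_s ≈ 216 K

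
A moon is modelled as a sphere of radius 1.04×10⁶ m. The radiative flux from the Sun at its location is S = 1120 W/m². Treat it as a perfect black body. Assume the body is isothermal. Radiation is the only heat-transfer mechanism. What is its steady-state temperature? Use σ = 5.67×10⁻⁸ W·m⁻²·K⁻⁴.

T ≈ 265 K

At equilibrium, absorbed power = emitted power.
Absorbing cross-section = πr² = 3.398×10¹² m²; emitting surface = 4πr² = 1.359×10¹³ m² (ratio 4).
S·A_cross = εσ·A_surf·T⁴  ⇒  T⁴ = S/(4σ).
T⁴ = 1.00·1120/(4·5.67×10⁻⁸) = 4.938×10⁹ K⁴.
T = (4.938×10⁹)^(1/4).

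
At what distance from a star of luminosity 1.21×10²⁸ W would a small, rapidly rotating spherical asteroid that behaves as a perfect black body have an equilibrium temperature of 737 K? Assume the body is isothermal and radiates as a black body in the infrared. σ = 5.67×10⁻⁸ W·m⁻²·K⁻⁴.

For an isothermal black-emitting sphere, (1−a)S·πr² = σ·4πr²·T⁴ ⇒ S = 4σT⁴/(1−a).
S = 4·5.67×10⁻⁸·(737)⁴/1.00 = 66910 W/m².
Flux falls as S = L/(4πd²), so d = √(L/(4πS)) = √(1.21×10²⁸/(4π·66910)).

d ≈ 1.20×10¹¹ m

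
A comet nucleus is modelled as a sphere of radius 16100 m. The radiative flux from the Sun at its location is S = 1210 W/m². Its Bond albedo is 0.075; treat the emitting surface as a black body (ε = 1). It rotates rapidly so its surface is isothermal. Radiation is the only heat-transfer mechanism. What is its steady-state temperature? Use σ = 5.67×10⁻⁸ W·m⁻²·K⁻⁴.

T ≈ 265 K

At equilibrium, absorbed power = emitted power.
Absorbing cross-section = πr² = 8.143×10⁸ m²; emitting surface = 4πr² = 3.257×10⁹ m² (ratio 4).
(1−a)S·A_cross = εσ·A_surf·T⁴  ⇒  T⁴ = (1−a)S/(4σ).
T⁴ = 0.925·1210/(4·5.67×10⁻⁸) = 4.935×10⁹ K⁴.
T = (4.935×10⁹)^(1/4).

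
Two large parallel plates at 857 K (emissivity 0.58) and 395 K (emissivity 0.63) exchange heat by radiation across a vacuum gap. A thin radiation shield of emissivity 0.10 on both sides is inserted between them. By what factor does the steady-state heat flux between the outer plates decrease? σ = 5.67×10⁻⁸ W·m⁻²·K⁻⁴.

Without shield: q₀ = σΔ(T⁴)/(1/ε₁+1/ε₂−1) with denominator 2.311.
With shield the two gaps are in series; the resistances add: (1/ε₁+1/ε_s−1)+(1/ε_s+1/ε₂−1) = 10.72+10.59 = 21.31.
Heat-flux ratio q₀/q = 21.31/2.311.

factor ≈ 9.22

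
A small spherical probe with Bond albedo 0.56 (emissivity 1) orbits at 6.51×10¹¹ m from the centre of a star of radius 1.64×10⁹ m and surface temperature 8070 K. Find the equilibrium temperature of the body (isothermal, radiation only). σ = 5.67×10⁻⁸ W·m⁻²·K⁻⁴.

T ≈ 233 K

The star's surface emits σT_*⁴; at distance d the flux is S = σT_*⁴(R_*/d)².
S = 5.67×10⁻⁸·(8070)⁴·(1.64×10⁹/6.51×10¹¹)² = 1526 W/m².
For an isothermal sphere T⁴ = (1−a)S/(4σ) = 2.961×10⁹ K⁴.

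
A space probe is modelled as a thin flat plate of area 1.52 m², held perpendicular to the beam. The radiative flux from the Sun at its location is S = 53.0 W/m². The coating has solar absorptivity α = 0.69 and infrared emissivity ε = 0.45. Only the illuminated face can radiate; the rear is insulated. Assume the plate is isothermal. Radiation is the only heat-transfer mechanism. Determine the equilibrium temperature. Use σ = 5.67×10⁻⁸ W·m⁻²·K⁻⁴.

T ≈ 195 K

At equilibrium, absorbed power = emitted power.
Absorbing cross-section = A = 1.520 m²; emitting surface = A = 1.520 m² (ratio 1).
αS·A_cross = εσ·A_surf·T⁴  ⇒  T⁴ = αS/(ε·1σ).
T⁴ = 0.690·53.0/(0.45·1·5.67×10⁻⁸) = 1.433×10⁹ K⁴.
T = (1.433×10⁹)^(1/4).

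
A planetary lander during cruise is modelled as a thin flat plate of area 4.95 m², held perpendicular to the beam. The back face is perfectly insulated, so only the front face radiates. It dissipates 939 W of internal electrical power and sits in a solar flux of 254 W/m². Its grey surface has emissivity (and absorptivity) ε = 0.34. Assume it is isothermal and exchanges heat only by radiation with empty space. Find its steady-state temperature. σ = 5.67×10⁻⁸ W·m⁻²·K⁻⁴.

At steady state, absorbed solar power + internal power = radiated power.
Absorbed: α·S·A_cross = 0.34·254·4.950 = 427.5 W (cross-section A).
Total input = 427.5 + 939 = 1366 W.
Radiated: εσ·A_surf·T⁴ with A_surf = A = 4.950 m².
T⁴ = 1366/(0.34·5.67×10⁻⁸·4.950) = 1.432×10¹⁰ K⁴.

T ≈ 346 K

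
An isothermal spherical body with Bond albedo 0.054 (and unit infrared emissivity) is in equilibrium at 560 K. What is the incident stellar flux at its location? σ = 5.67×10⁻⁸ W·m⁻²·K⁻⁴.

S ≈ 23600 W/m²

(1−a)S·πr² = σ·4πr²·T⁴ ⇒ S = 4σT⁴/(1−a).
S = 4·5.67×10⁻⁸·9.834×10¹⁰/0.946.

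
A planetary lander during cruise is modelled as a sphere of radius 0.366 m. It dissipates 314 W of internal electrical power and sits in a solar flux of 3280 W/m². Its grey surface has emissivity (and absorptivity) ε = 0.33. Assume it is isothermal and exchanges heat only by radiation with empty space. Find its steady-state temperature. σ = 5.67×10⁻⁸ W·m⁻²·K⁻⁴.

At steady state, absorbed solar power + internal power = radiated power.
Absorbed: α·S·A_cross = 0.33·3280·0.4208 = 455.5 W (cross-section πr²).
Total input = 455.5 + 314 = 769.5 W.
Radiated: εσ·A_surf·T⁴ with A_surf = 4πr² = 1.683 m².
T⁴ = 769.5/(0.33·5.67×10⁻⁸·1.683) = 2.443×10¹⁰ K⁴.

T ≈ 395 K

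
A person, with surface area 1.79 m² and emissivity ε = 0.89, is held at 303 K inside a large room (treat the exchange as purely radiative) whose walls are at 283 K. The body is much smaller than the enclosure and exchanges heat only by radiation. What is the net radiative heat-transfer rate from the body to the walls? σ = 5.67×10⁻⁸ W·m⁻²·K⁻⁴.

P_net ≈ 182 W

For a small grey body in a large enclosure: P_net = εσA(T_body⁴ − T_wall⁴).
A = 1.79 m²; T_body⁴ − T_wall⁴ = 8.429×10⁹ − 6.414×10⁹ = 2.015×10⁹ K⁴.
|P_net| = 0.89·5.67×10⁻⁸·1.790·2.015×10⁹.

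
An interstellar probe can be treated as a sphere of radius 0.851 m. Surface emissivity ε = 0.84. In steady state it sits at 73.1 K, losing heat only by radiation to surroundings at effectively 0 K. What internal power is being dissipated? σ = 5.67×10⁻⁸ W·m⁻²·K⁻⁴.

Steady state: P = εσA T⁴.
A = 4πr² = 9.101 m²; T⁴ = (73.1)⁴ = 2.855×10⁷ K⁴.
P = 0.84 × 5.67×10⁻⁸ × 9.101 × 2.855×10⁷.

P ≈ 12.4 W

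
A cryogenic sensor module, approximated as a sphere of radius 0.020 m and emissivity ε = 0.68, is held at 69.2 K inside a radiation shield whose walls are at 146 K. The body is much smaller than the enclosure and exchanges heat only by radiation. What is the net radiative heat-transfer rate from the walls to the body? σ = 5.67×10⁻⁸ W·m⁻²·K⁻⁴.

For a small grey body in a large enclosure: P_net = εσA(T_body⁴ − T_wall⁴).
A = 4πr² = 0.005027 m²; T_body⁴ − T_wall⁴ = 2.293×10⁷ − 4.544×10⁸ = -4.314×10⁸ K⁴.
|P_net| = 0.68·5.67×10⁻⁸·0.005027·4.314×10⁸.

P_net ≈ 0.0836 W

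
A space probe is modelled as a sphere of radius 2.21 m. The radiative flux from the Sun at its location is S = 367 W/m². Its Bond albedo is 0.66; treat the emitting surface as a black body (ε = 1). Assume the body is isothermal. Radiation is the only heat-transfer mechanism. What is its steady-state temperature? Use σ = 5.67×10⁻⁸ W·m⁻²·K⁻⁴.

At equilibrium, absorbed power = emitted power.
Absorbing cross-section = πr² = 15.34 m²; emitting surface = 4πr² = 61.38 m² (ratio 4).
(1−a)S·A_cross = εσ·A_surf·T⁴  ⇒  T⁴ = (1−a)S/(4σ).
T⁴ = 0.340·367/(4·5.67×10⁻⁸) = 5.502×10⁸ K⁴.
T = (5.502×10⁸)^(1/4).

T ≈ 153 K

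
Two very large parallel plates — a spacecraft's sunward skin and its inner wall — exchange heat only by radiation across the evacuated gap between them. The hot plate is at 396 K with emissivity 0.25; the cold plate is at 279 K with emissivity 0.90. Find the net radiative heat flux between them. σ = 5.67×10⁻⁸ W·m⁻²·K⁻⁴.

For two infinite grey parallel plates, q = σ(T₁⁴ − T₂⁴)/(1/ε₁ + 1/ε₂ − 1).
T₁⁴ − T₂⁴ = 2.459×10¹⁰ − 6.059×10⁹ = 1.853×10¹⁰ K⁴.
1/ε₁ + 1/ε₂ − 1 = 4.000 + 1.111 − 1 = 4.111.
q = 5.67×10⁻⁸ × 1.853×10¹⁰ / 4.111.

q ≈ 256 W/m²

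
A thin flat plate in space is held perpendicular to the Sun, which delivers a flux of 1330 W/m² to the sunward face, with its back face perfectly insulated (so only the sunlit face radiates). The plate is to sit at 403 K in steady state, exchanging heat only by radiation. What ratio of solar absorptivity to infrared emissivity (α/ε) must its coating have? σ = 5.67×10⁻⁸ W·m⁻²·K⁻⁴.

α/ε ≈ 1.12

Balance: αS·A = εσ·1A·T⁴ ⇒ α/ε = σT⁴/S.
α/ε = 5.67×10⁻⁸·(403)⁴/1330 = 5.67×10⁻⁸·2.638×10¹⁰/1330.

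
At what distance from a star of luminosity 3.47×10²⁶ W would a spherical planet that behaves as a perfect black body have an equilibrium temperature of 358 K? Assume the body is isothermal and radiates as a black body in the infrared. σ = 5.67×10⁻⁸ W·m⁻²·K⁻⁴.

d ≈ 8.61×10¹⁰ m

For an isothermal black-emitting sphere, (1−a)S·πr² = σ·4πr²·T⁴ ⇒ S = 4σT⁴/(1−a).
S = 4·5.67×10⁻⁸·(358)⁴/1.00 = 3725 W/m².
Flux falls as S = L/(4πd²), so d = √(L/(4πS)) = √(3.47×10²⁶/(4π·3725)).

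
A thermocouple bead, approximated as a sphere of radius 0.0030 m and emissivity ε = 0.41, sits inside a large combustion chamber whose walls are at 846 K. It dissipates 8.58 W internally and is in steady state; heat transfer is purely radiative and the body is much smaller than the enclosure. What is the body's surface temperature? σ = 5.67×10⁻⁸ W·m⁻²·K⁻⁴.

T ≈ 1390 K

For a small grey body in a large enclosure, net radiated power = εσA(T⁴ − T_w⁴).
Steady state: P = εσA(T⁴ − T_w⁴) with A = 4πr² = 1.131×10⁻⁴ m².
T⁴ = P/(εσA) + T_w⁴ = 8.58/(0.41·5.67×10⁻⁸·1.131×10⁻⁴) + (846)⁴
    = 3.263×10¹² + 5.122×10¹¹ = 3.776×10¹² K⁴.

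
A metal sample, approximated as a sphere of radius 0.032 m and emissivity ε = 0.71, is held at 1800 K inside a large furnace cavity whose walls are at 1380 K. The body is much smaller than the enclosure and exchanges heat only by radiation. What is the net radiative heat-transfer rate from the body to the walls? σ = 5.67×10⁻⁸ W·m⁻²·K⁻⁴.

P_net ≈ 3560 W

For a small grey body in a large enclosure: P_net = εσA(T_body⁴ − T_wall⁴).
A = 4πr² = 0.01287 m²; T_body⁴ − T_wall⁴ = 1.050×10¹³ − 3.627×10¹² = 6.871×10¹² K⁴.
|P_net| = 0.71·5.67×10⁻⁸·0.01287·6.871×10¹².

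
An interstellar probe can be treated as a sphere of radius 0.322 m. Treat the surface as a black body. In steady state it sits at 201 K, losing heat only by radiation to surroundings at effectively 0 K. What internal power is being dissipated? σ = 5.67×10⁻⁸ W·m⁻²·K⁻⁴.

Steady state: P = εσA T⁴.
A = 4πr² = 1.303 m²; T⁴ = (201)⁴ = 1.632×10⁹ K⁴.
P = 1.0 × 5.67×10⁻⁸ × 1.303 × 1.632×10⁹.

P ≈ 121 W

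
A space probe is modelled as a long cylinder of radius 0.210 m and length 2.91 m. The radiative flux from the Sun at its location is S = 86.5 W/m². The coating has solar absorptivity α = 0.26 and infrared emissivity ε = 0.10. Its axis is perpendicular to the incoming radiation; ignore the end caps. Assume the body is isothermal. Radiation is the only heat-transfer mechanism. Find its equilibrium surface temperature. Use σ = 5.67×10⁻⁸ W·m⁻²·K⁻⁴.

At equilibrium, absorbed power = emitted power.
Absorbing cross-section = 2rL = 1.222 m²; emitting surface = 2πrL = 3.840 m² (ratio π).
αS·A_cross = εσ·A_surf·T⁴  ⇒  T⁴ = αS/(ε·πσ).
T⁴ = 0.260·86.5/(0.10·π·5.67×10⁻⁸) = 1.263×10⁹ K⁴.
T = (1.263×10⁹)^(1/4).

T ≈ 189 K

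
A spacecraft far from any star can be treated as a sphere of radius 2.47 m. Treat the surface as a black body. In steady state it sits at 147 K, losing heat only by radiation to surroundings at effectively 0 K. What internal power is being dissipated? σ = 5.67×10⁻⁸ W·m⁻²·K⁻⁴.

P ≈ 2030 W

Steady state: P = εσA T⁴.
A = 4πr² = 76.67 m²; T⁴ = (147)⁴ = 4.669×10⁸ K⁴.
P = 1.0 × 5.67×10⁻⁸ × 76.67 × 4.669×10⁸.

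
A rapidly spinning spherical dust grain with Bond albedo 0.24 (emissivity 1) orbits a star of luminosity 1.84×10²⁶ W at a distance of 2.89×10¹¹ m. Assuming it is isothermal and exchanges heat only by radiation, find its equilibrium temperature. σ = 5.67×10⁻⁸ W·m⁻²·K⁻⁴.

First find the stellar flux at distance d: S = L/(4πd²) = 1.84×10²⁶/(4π·(2.89×10¹¹)²) = 175.3 W/m².
For an isothermal sphere, absorbed (1−a)S·πr² = emitted σ·4πr²·T⁴, so T⁴ = (1−a)S/(4σ).
T⁴ = 0.760·175.3/(4·5.67×10⁻⁸) = 5.875×10⁸ K⁴.

T ≈ 156 K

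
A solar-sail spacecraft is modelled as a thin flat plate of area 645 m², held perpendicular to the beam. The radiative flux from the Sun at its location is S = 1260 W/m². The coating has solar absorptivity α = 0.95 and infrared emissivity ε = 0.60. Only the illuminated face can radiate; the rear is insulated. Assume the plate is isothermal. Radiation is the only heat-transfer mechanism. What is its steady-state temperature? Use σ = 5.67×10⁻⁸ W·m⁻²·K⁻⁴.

T ≈ 433 K

At equilibrium, absorbed power = emitted power.
Absorbing cross-section = A = 645.0 m²; emitting surface = A = 645.0 m² (ratio 1).
αS·A_cross = εσ·A_surf·T⁴  ⇒  T⁴ = αS/(ε·1σ).
T⁴ = 0.950·1260/(0.60·1·5.67×10⁻⁸) = 3.519×10¹⁰ K⁴.
T = (3.519×10¹⁰)^(1/4).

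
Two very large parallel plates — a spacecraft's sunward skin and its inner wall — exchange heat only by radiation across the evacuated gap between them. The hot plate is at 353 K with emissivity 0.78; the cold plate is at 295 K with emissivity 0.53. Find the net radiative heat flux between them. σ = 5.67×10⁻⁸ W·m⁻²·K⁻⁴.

q ≈ 208 W/m²

For two infinite grey parallel plates, q = σ(T₁⁴ − T₂⁴)/(1/ε₁ + 1/ε₂ − 1).
T₁⁴ − T₂⁴ = 1.553×10¹⁰ − 7.573×10⁹ = 7.954×10⁹ K⁴.
1/ε₁ + 1/ε₂ − 1 = 1.282 + 1.887 − 1 = 2.169.
q = 5.67×10⁻⁸ × 7.954×10⁹ / 2.169.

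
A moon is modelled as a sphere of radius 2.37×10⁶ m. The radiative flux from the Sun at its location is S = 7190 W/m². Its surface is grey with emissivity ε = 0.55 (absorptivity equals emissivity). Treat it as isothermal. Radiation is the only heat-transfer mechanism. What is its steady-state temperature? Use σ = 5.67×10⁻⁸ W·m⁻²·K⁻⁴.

At equilibrium, absorbed power = emitted power.
Absorbing cross-section = πr² = 1.765×10¹³ m²; emitting surface = 4πr² = 7.058×10¹³ m² (ratio 4).
εS·A_cross = εσ·A_surf·T⁴  ⇒  T⁴ = S/(4σ)   (ε cancels).
T⁴ = 7190/(4·5.67×10⁻⁸) = 3.170×10¹⁰ K⁴.
T = (3.170×10¹⁰)^(1/4).

T ≈ 422 K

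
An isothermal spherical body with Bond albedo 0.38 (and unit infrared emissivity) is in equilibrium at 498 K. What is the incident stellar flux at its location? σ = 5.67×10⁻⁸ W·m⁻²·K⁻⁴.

(1−a)S·πr² = σ·4πr²·T⁴ ⇒ S = 4σT⁴/(1−a).
S = 4·5.67×10⁻⁸·6.151×10¹⁰/0.620.

S ≈ 22500 W/m²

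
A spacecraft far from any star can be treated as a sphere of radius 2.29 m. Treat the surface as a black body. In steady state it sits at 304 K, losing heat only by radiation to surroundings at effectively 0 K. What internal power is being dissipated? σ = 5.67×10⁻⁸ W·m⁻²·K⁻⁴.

P ≈ 31900 W

Steady state: P = εσA T⁴.
A = 4πr² = 65.90 m²; T⁴ = (304)⁴ = 8.541×10⁹ K⁴.
P = 1.0 × 5.67×10⁻⁸ × 65.90 × 8.541×10⁹.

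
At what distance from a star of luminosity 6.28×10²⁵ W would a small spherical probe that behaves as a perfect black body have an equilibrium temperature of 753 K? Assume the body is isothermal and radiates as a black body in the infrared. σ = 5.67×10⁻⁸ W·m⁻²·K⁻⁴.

d ≈ 8.28×10⁹ m

For an isothermal black-emitting sphere, (1−a)S·πr² = σ·4πr²·T⁴ ⇒ S = 4σT⁴/(1−a).
S = 4·5.67×10⁻⁸·(753)⁴/1.00 = 72920 W/m².
Flux falls as S = L/(4πd²), so d = √(L/(4πS)) = √(6.28×10²⁵/(4π·72920)).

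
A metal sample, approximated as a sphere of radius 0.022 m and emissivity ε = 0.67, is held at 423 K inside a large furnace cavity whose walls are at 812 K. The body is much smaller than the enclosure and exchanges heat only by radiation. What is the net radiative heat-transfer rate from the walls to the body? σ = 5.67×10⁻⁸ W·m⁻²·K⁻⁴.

P_net ≈ 93.0 W

For a small grey body in a large enclosure: P_net = εσA(T_body⁴ − T_wall⁴).
A = 4πr² = 0.006082 m²; T_body⁴ − T_wall⁴ = 3.202×10¹⁰ − 4.347×10¹¹ = -4.027×10¹¹ K⁴.
|P_net| = 0.67·5.67×10⁻⁸·0.006082·4.027×10¹¹.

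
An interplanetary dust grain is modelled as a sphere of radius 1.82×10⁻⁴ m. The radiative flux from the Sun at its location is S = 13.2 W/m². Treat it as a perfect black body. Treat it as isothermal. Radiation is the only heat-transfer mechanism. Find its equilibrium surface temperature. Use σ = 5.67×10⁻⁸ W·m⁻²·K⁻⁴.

At equilibrium, absorbed power = emitted power.
Absorbing cross-section = πr² = 1.041×10⁻⁷ m²; emitting surface = 4πr² = 4.162×10⁻⁷ m² (ratio 4).
S·A_cross = εσ·A_surf·T⁴  ⇒  T⁴ = S/(4σ).
T⁴ = 1.00·13.2/(4·5.67×10⁻⁸) = 5.820×10⁷ K⁴.
T = (5.820×10⁷)^(1/4).

T ≈ 87.3 K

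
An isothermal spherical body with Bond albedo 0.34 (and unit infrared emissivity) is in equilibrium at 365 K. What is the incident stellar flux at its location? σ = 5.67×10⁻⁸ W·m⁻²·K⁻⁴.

S ≈ 6100 W/m²

(1−a)S·πr² = σ·4πr²·T⁴ ⇒ S = 4σT⁴/(1−a).
S = 4·5.67×10⁻⁸·1.775×10¹⁰/0.660.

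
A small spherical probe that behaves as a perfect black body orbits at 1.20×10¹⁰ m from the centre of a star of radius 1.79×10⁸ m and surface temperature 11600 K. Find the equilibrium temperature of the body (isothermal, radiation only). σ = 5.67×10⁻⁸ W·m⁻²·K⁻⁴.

T ≈ 1000 K

The star's surface emits σT_*⁴; at distance d the flux is S = σT_*⁴(R_*/d)².
S = 5.67×10⁻⁸·(11600)⁴·(1.79×10⁸/1.20×10¹⁰)² = 2.284×10⁵ W/m².
For an isothermal sphere T⁴ = (1−a)S/(4σ) = 1.007×10¹² K⁴.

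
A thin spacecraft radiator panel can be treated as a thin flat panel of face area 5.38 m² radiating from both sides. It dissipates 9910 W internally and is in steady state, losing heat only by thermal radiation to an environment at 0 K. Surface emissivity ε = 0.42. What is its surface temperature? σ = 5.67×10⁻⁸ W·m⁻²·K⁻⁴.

T ≈ 443 K

Steady state: internal power = radiated power, P = εσA T⁴.
Radiating area A = 2·5.38 = 10.76 m².
T⁴ = P/(εσA) = 9910/(0.42·5.67×10⁻⁸·10.76) = 3.867×10¹⁰ K⁴.
T = (3.867×10¹⁰)^(1/4).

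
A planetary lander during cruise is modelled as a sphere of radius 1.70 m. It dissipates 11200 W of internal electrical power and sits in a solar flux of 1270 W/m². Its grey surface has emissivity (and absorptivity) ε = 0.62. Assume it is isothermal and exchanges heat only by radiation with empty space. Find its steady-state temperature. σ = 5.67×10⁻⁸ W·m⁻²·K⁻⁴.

At steady state, absorbed solar power + internal power = radiated power.
Absorbed: α·S·A_cross = 0.62·1270·9.079 = 7149 W (cross-section πr²).
Total input = 7149 + 11200 = 18350 W.
Radiated: εσ·A_surf·T⁴ with A_surf = 4πr² = 36.32 m².
T⁴ = 18350/(0.62·5.67×10⁻⁸·36.32) = 1.437×10¹⁰ K⁴.

T ≈ 346 K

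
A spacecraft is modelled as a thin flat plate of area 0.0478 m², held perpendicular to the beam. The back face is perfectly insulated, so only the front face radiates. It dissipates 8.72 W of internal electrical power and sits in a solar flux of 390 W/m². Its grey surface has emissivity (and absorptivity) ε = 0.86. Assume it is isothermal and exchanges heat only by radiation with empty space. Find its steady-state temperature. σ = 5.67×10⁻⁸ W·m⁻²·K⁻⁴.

T ≈ 321 K

At steady state, absorbed solar power + internal power = radiated power.
Absorbed: α·S·A_cross = 0.86·390·0.04780 = 16.03 W (cross-section A).
Total input = 16.03 + 8.72 = 24.75 W.
Radiated: εσ·A_surf·T⁴ with A_surf = A = 0.04780 m².
T⁴ = 24.75/(0.86·5.67×10⁻⁸·0.04780) = 1.062×10¹⁰ K⁴.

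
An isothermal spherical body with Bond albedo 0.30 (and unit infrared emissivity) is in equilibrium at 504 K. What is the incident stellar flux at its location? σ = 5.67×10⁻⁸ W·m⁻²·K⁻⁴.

(1−a)S·πr² = σ·4πr²·T⁴ ⇒ S = 4σT⁴/(1−a).
S = 4·5.67×10⁻⁸·6.452×10¹⁰/0.700.

S ≈ 20900 W/m²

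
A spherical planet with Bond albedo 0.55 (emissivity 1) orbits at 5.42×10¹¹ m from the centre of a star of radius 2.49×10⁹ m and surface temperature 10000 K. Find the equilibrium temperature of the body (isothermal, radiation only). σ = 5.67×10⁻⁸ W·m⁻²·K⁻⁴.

T ≈ 393 K

The star's surface emits σT_*⁴; at distance d the flux is S = σT_*⁴(R_*/d)².
S = 5.67×10⁻⁸·(10000)⁴·(2.49×10⁹/5.42×10¹¹)² = 11970 W/m².
For an isothermal sphere T⁴ = (1−a)S/(4σ) = 2.374×10¹⁰ K⁴.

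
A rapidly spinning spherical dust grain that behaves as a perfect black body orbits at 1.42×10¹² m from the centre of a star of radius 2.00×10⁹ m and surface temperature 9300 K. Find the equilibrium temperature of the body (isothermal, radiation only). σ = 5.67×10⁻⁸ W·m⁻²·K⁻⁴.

T ≈ 247 K

The star's surface emits σT_*⁴; at distance d the flux is S = σT_*⁴(R_*/d)².
S = 5.67×10⁻⁸·(9300)⁴·(2.00×10⁹/1.42×10¹²)² = 841.4 W/m².
For an isothermal sphere T⁴ = (1−a)S/(4σ) = 3.710×10⁹ K⁴.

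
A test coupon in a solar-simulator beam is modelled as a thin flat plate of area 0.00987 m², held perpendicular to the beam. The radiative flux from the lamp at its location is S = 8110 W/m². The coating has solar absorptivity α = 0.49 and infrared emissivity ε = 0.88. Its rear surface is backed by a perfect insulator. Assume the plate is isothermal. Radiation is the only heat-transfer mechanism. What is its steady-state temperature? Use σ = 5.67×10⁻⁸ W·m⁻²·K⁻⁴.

T ≈ 531 K

At equilibrium, absorbed power = emitted power.
Absorbing cross-section = A = 0.009870 m²; emitting surface = A = 0.009870 m² (ratio 1).
αS·A_cross = εσ·A_surf·T⁴  ⇒  T⁴ = αS/(ε·1σ).
T⁴ = 0.490·8110/(0.88·1·5.67×10⁻⁸) = 7.964×10¹⁰ K⁴.
T = (7.964×10¹⁰)^(1/4).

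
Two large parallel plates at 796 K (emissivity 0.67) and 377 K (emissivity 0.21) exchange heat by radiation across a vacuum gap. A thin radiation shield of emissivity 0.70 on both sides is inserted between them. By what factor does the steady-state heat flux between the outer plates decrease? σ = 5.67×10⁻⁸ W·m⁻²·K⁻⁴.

factor ≈ 1.35

Without shield: q₀ = σΔ(T⁴)/(1/ε₁+1/ε₂−1) with denominator 5.254.
With shield the two gaps are in series; the resistances add: (1/ε₁+1/ε_s−1)+(1/ε_s+1/ε₂−1) = 1.921+5.190 = 7.112.
Heat-flux ratio q₀/q = 7.112/5.254.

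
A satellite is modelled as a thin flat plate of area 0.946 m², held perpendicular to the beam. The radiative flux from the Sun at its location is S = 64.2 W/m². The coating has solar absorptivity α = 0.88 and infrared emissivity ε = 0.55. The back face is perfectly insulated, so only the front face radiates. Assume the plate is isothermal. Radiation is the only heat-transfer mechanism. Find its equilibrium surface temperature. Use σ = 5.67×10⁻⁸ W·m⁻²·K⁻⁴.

At equilibrium, absorbed power = emitted power.
Absorbing cross-section = A = 0.9460 m²; emitting surface = A = 0.9460 m² (ratio 1).
αS·A_cross = εσ·A_surf·T⁴  ⇒  T⁴ = αS/(ε·1σ).
T⁴ = 0.880·64.2/(0.55·1·5.67×10⁻⁸) = 1.812×10⁹ K⁴.
T = (1.812×10⁹)^(1/4).

T ≈ 206 K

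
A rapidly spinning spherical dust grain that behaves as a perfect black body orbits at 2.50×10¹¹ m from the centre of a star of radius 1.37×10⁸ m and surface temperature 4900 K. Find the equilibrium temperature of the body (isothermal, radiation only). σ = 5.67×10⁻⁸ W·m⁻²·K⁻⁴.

T ≈ 81.1 K

The star's surface emits σT_*⁴; at distance d the flux is S = σT_*⁴(R_*/d)².
S = 5.67×10⁻⁸·(4900)⁴·(1.37×10⁸/2.50×10¹¹)² = 9.816 W/m².
For an isothermal sphere T⁴ = (1−a)S/(4σ) = 4.328×10⁷ K⁴.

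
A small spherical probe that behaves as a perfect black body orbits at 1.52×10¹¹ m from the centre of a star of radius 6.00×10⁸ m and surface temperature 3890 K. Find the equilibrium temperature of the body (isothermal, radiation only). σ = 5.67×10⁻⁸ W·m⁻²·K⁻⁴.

T ≈ 173 K

The star's surface emits σT_*⁴; at distance d the flux is S = σT_*⁴(R_*/d)².
S = 5.67×10⁻⁸·(3890)⁴·(6.00×10⁸/1.52×10¹¹)² = 202.3 W/m².
For an isothermal sphere T⁴ = (1−a)S/(4σ) = 8.920×10⁸ K⁴.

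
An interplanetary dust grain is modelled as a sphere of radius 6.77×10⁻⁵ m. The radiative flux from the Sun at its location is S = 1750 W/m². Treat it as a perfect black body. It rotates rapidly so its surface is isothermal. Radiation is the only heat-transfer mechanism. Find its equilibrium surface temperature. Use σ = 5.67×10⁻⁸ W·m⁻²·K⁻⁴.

At equilibrium, absorbed power = emitted power.
Absorbing cross-section = πr² = 1.440×10⁻⁸ m²; emitting surface = 4πr² = 5.760×10⁻⁸ m² (ratio 4).
S·A_cross = εσ·A_surf·T⁴  ⇒  T⁴ = S/(4σ).
T⁴ = 1.00·1750/(4·5.67×10⁻⁸) = 7.716×10⁹ K⁴.
T = (7.716×10⁹)^(1/4).

T ≈ 296 K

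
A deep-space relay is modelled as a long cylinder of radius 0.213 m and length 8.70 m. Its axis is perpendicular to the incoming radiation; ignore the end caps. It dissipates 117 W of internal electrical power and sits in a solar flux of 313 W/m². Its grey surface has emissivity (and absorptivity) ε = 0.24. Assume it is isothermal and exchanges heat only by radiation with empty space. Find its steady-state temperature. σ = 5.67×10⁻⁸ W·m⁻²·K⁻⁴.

At steady state, absorbed solar power + internal power = radiated power.
Absorbed: α·S·A_cross = 0.24·313·3.706 = 278.4 W (cross-section 2rL).
Total input = 278.4 + 117 = 395.4 W.
Radiated: εσ·A_surf·T⁴ with A_surf = 2πrL = 11.64 m².
T⁴ = 395.4/(0.24·5.67×10⁻⁸·11.64) = 2.496×10⁹ K⁴.

T ≈ 224 K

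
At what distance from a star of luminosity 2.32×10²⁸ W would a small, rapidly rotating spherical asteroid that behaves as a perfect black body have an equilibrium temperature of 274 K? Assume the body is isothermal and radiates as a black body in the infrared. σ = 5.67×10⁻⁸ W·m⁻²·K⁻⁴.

For an isothermal black-emitting sphere, (1−a)S·πr² = σ·4πr²·T⁴ ⇒ S = 4σT⁴/(1−a).
S = 4·5.67×10⁻⁸·(274)⁴/1.00 = 1278 W/m².
Flux falls as S = L/(4πd²), so d = √(L/(4πS)) = √(2.32×10²⁸/(4π·1278)).

d ≈ 1.20×10¹² m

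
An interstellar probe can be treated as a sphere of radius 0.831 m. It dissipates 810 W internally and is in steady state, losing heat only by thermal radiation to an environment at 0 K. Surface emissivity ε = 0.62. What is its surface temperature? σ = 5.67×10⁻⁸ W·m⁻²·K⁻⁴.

Steady state: internal power = radiated power, P = εσA T⁴.
Radiating area A = 4πr² = 8.678 m².
T⁴ = P/(εσA) = 810/(0.62·5.67×10⁻⁸·8.678) = 2.655×10⁹ K⁴.
T = (2.655×10⁹)^(1/4).

T ≈ 227 K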